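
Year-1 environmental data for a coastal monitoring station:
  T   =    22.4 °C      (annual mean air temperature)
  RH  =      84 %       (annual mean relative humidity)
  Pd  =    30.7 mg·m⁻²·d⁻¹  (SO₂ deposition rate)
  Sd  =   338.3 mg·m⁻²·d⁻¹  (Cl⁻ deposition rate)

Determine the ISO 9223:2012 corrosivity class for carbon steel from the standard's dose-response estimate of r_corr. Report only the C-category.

C5

carbon steel: temperature factor f = -0.054·(12.4) = -0.6696
  sulphur-dioxide contribution → 28.85 μm/a
  chloride contribution → 147.8 μm/a
  ⇒ r_corr(carbon steel) = 176.7 μm/a
Category bounds: 80…200 μm/a bracket r_corr ⇒ C5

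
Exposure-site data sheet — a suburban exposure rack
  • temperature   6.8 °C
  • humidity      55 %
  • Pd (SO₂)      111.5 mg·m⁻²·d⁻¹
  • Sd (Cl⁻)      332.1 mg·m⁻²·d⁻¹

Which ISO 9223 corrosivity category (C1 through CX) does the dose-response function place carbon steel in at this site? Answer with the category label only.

C4

carbon steel: T≤10 °C ⇒ hinge +0.150·(6.8−10) = -0.4800
  Pd branch = 1.77·Pd^0.52·e^(0.02·RH+f) = 38.18 μm/a
  Cl⁻ term: 0.102·332.1^0.62·exp(0.033·55+0.04·6.8) = 30.07
  sum: 38.18 + 30.07 → r_corr = 68.25 μm/a
Category bounds: 50…80 μm/a bracket r_corr ⇒ C4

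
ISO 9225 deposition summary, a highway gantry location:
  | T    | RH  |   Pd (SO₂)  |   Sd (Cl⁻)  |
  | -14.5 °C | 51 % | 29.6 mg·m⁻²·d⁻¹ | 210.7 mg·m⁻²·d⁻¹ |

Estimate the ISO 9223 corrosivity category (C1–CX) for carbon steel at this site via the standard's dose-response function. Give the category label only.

carbon steel: T≤10 °C ⇒ hinge +0.150·(-14.5−10) = -3.6750
  SO₂ term: 1.77·29.6^0.52·exp(0.02·51-3.6750) = 0.7244
  Cl⁻ term: 0.102·210.7^0.62·exp(0.033·51+0.04·-14.5) = 8.478
  r_corr = 0.7244 + 8.478 = 9.203 μm/a
ISO 9223 Table 2 (carbon steel): 1.3 < 9.2 ≤ 25 μm/a ⇒ C2

C2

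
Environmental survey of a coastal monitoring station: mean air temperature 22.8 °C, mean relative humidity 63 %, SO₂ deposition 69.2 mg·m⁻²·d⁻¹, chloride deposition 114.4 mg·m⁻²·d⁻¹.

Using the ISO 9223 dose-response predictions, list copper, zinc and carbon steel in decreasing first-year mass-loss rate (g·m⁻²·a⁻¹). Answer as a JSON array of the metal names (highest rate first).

["carbon steel", "zinc", "copper"]

copper: f(T) = -0.080·(T−10) [T>10 °C] = -1.0240
  Pd branch = 0.0053·Pd^0.26·e^(0.059·RH+f) = 0.2356 μm/a
  Cl⁻ term: 0.01025·114.4^0.27·exp(0.036·63+0.049·22.8) = 1.088
  sum: 0.2356 + 1.088 → r_corr = 1.324 μm/a
  mass loss = 1.324 μm/a × 8.96 g/cm³ = 11.86 g·m⁻²·a⁻¹
zinc: temperature factor f = -0.071·(12.8) = -0.9088
  Pd branch = 0.0129·Pd^0.44·e^(0.046·RH+f) = 0.6083 μm/a
  Sd branch = 0.0175·Sd^0.57·e^(0.008·RH+0.085·T) = 2.998 μm/a
  r_corr = 0.6083 + 2.998 = 3.607 μm/a
  mass loss = 3.607 μm/a × 7.14 g/cm³ = 25.75 g·m⁻²·a⁻¹
carbon steel: f(T) = -0.054·(T−10) [T>10 °C] = -0.6912
  SO₂ term: 1.77·69.2^0.52·exp(0.02·63-0.6912) = 28.3
  Cl⁻ term: 0.102·114.4^0.62·exp(0.033·63+0.04·22.8) = 38.35
  sum: 28.3 + 38.35 → r_corr = 66.66 μm/a
  mass loss = 66.66 μm/a × 7.85 g/cm³ = 523.3 g·m⁻²·a⁻¹
Ordering by g·m⁻²·a⁻¹: carbon steel (523) > zinc (25.8) > copper (11.9)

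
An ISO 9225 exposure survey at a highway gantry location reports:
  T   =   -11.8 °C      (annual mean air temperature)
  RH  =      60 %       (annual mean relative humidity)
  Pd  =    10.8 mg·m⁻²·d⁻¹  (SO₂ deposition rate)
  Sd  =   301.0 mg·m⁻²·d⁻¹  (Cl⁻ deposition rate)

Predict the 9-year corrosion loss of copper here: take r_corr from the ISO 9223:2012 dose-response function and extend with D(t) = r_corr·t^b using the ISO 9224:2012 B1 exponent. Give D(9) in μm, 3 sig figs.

D(9) = 1.10 μm

copper: T≤10 °C ⇒ hinge +0.126·(-11.8−10) = -2.7468
  Pd branch = 0.0053·Pd^0.26·e^(0.059·RH+f) = 0.02175 μm/a
  Cl⁻ term: 0.01025·301.0^0.27·exp(0.036·60+0.049·-11.8) = 0.2328
  sum: 0.02175 + 0.2328 → r_corr = 0.2545 μm/a
ISO 9224: D(t) = r_corr · t^b with b = 0.667 (copper, B1)
  D(9) = 0.2545 × 9^0.667 = 0.2545 × 4.33 = 1.102 μm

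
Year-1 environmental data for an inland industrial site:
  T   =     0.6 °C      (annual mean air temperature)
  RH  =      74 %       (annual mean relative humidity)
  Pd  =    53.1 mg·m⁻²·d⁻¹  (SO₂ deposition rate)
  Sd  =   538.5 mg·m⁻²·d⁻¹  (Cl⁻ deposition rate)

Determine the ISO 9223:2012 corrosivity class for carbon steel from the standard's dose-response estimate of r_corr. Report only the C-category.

carbon steel: T≤10 °C ⇒ hinge +0.150·(0.6−10) = -1.4100
  Pd branch = 1.77·Pd^0.52·e^(0.02·RH+f) = 14.98 μm/a
  Sd branch = 0.102·Sd^0.62·e^(0.033·RH+0.04·T) = 59.28 μm/a
  r_corr = 14.98 + 59.28 = 74.26 μm/a
ISO 9223 Table 2 (carbon steel): 50 < 74.3 ≤ 80 μm/a ⇒ C4

C4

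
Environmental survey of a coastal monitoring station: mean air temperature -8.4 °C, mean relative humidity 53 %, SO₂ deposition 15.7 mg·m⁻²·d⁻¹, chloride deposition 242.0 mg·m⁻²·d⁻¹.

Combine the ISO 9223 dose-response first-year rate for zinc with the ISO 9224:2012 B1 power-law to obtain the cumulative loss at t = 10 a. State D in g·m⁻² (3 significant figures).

D(10) = 25.3 g·m⁻²

zinc: f(T) = +0.038·(T−10) [T≤10 °C] = -0.6992
  SO₂ term: 0.0129·15.7^0.44·exp(0.046·53-0.6992) = 0.2466
  Cl⁻ term: 0.0175·242.0^0.57·exp(0.008·53+0.085·-8.4) = 0.2991
  r_corr = 0.2466 + 0.2991 = 0.5457 μm/a
ISO 9224: D(t) = r_corr · t^b with b = 0.813 (zinc, B1)
  D(10) = 0.5457 × 10^0.813 = 0.5457 × 6.501 = 3.548 μm
  Mass loss = 3.548 μm × 7.14 g/cm³ = 25.33 g·m⁻²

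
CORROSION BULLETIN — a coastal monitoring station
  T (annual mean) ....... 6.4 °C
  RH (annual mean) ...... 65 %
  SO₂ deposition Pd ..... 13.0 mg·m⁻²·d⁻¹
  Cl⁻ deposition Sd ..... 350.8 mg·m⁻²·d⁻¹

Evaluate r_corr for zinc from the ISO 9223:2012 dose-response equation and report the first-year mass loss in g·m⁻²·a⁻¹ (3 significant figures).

zinc: temperature factor f = +0.038·(-3.6) = -0.1368
  Pd branch = 0.0129·Pd^0.44·e^(0.046·RH+f) = 0.6916 μm/a
  Cl⁻ term: 0.0175·350.8^0.57·exp(0.008·65+0.085·6.4) = 1.432
  r_corr = 0.6916 + 1.432 = 2.123 μm/a
Convert to mass loss: 2.123 μm/a × 7.14 g/cm³ = 15.16 g·m⁻²·a⁻¹

r_corr = 15.2 g·m⁻²·a⁻¹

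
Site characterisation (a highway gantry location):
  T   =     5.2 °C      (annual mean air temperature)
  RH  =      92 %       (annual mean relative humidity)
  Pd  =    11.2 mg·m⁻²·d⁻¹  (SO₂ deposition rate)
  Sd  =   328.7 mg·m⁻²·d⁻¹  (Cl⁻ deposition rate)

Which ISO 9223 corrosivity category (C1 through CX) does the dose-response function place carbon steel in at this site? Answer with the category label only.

C5

carbon steel: f(T) = +0.150·(T−10) [T≤10 °C] = -0.7200
  sulphur-dioxide contribution → 19.05 μm/a
  chloride contribution → 95.03 μm/a
  total first-year rate 114.1 μm/a
114 μm/a falls in (80, 200] for carbon steel → category C5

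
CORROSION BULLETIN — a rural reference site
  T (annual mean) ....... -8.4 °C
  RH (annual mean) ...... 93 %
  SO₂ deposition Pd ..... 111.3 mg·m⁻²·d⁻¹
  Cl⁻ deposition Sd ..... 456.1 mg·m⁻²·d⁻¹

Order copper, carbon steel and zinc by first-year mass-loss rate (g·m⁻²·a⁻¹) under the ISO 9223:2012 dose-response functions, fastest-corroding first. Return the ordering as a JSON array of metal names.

copper: f(T) = +0.126·(T−10) [T≤10 °C] = -2.3184
  sulphur-dioxide contribution → 0.429 μm/a
  chloride contribution → 1.009 μm/a
  total first-year rate 1.438 μm/a
  mass loss = 1.438 μm/a × 8.96 g/cm³ = 12.89 g·m⁻²·a⁻¹
carbon steel: temperature factor f = +0.150·(-18.4) = -2.7600
  sulphur-dioxide contribution → 8.342 μm/a
  chloride contribution → 69.85 μm/a
  ⇒ r_corr(carbon steel) = 78.19 μm/a
  mass loss = 78.19 μm/a × 7.85 g/cm³ = 613.8 g·m⁻²·a⁻¹
zinc: f(T) = +0.038·(T−10) [T≤10 °C] = -0.6992
  sulphur-dioxide contribution → 3.675 μm/a
  chloride contribution → 0.5912 μm/a
  total first-year rate 4.267 μm/a
  mass loss = 4.267 μm/a × 7.14 g/cm³ = 30.46 g·m⁻²·a⁻¹
Ordering by g·m⁻²·a⁻¹: carbon steel (614) > zinc (30.5) > copper (12.9)

["carbon steel", "zinc", "copper"]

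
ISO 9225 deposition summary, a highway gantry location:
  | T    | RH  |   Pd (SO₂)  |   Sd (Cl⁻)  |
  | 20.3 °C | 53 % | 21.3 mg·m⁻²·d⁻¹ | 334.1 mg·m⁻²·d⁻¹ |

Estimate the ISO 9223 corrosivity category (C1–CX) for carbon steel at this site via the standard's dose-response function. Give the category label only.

C4

carbon steel: f(T) = -0.054·(T−10) [T>10 °C] = -0.5562
  SO₂ term: 1.77·21.3^0.52·exp(0.02·53-0.5562) = 14.37
  Sd branch = 0.102·Sd^0.62·e^(0.033·RH+0.04·T) = 48.49 μm/a
  sum: 14.37 + 48.49 → r_corr = 62.86 μm/a
ISO 9223 Table 2 (carbon steel): 50 < 62.9 ≤ 80 μm/a ⇒ C4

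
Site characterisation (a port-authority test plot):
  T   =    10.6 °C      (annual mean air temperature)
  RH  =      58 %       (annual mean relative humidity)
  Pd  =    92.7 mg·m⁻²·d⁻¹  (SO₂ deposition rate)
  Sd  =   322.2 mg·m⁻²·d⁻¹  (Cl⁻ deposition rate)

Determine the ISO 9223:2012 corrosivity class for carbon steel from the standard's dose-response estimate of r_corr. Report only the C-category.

C5

carbon steel: T>10 °C ⇒ hinge -0.054·(10.6−10) = -0.0324
  SO₂ term: 1.77·92.7^0.52·exp(0.02·58-0.0324) = 57.62
  Sd branch = 0.102·Sd^0.62·e^(0.033·RH+0.04·T) = 37.93 μm/a
  sum: 57.62 + 37.93 → r_corr = 95.55 μm/a
95.6 μm/a falls in (80, 200] for carbon steel → category C5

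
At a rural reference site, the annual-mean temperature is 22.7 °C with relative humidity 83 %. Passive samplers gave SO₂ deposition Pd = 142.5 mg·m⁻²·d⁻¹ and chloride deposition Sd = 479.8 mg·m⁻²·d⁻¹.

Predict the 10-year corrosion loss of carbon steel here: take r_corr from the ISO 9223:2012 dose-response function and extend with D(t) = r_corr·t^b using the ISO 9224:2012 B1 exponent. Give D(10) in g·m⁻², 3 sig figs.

carbon steel: temperature factor f = -0.054·(12.7) = -0.6858
  SO₂ term: 1.77·142.5^0.52·exp(0.02·83-0.6858) = 61.81
  Cl⁻ term: 0.102·479.8^0.62·exp(0.033·83+0.04·22.7) = 179.8
  r_corr = 61.81 + 179.8 = 241.6 μm/a
ISO 9224: D(t) = r_corr · t^b with b = 0.523 (carbon steel, B1)
  D(10) = 241.6 × 10^0.523 = 241.6 × 3.334 = 805.5 μm
  Mass loss = 805.5 μm × 7.85 g/cm³ = 6323 g·m⁻²

D(10) = 6.32e+03 g·m⁻²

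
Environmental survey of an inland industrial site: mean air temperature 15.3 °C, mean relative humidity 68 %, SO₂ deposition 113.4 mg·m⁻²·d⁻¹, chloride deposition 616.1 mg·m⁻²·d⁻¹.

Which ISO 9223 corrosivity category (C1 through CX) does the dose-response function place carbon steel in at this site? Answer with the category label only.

C5

carbon steel: temperature factor f = -0.054·(5.3) = -0.2862
  SO₂ term: 1.77·113.4^0.52·exp(0.02·68-0.2862) = 60.63
  Sd branch = 0.102·Sd^0.62·e^(0.033·RH+0.04·T) = 95.18 μm/a
  sum: 60.63 + 95.18 → r_corr = 155.8 μm/a
ISO 9223 Table 2 (carbon steel): 80 < 156 ≤ 200 μm/a ⇒ C5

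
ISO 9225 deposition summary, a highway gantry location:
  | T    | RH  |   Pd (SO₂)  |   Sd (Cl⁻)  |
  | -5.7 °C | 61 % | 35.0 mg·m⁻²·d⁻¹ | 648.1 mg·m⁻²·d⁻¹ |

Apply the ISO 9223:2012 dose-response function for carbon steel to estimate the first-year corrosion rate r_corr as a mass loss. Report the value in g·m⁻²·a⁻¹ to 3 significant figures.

carbon steel: f(T) = +0.150·(T−10) [T≤10 °C] = -2.3550
  sulphur-dioxide contribution → 3.614 μm/a
  chloride contribution → 33.65 μm/a
  ⇒ r_corr(carbon steel) = 37.27 μm/a
Convert to mass loss: 37.27 μm/a × 7.85 g/cm³ = 292.6 g·m⁻²·a⁻¹

r_corr = 293 g·m⁻²·a⁻¹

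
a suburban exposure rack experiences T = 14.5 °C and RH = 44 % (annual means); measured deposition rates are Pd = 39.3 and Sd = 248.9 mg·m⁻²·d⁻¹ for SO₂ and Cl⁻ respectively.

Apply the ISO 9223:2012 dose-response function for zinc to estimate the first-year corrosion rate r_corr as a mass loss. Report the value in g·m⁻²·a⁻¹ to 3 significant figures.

r_corr = 16.7 g·m⁻²·a⁻¹

zinc: f(T) = -0.071·(T−10) [T>10 °C] = -0.3195
  Pd branch = 0.0129·Pd^0.44·e^(0.046·RH+f) = 0.3568 μm/a
  Cl⁻ term: 0.0175·248.9^0.57·exp(0.008·44+0.085·14.5) = 1.981
  sum: 0.3568 + 1.981 → r_corr = 2.338 μm/a
Convert to mass loss: 2.338 μm/a × 7.14 g/cm³ = 16.69 g·m⁻²·a⁻¹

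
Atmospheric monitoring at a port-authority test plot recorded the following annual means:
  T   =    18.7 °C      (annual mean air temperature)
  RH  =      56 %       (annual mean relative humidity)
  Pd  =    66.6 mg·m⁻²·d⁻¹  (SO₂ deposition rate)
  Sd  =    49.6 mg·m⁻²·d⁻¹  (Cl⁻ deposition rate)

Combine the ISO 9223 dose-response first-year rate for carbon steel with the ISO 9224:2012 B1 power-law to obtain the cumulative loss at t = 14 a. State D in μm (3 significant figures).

carbon steel: temperature factor f = -0.054·(8.7) = -0.4698
  Pd branch = 1.77·Pd^0.52·e^(0.02·RH+f) = 30.1 μm/a
  Cl⁻ term: 0.102·49.6^0.62·exp(0.033·56+0.04·18.7) = 15.39
  sum: 30.1 + 15.39 → r_corr = 45.49 μm/a
Long-term exponent b (ISO 9224 Table 2, B1) = 0.523
  D(14) = 45.49 × 14^0.523 = 45.49 × 3.976 = 180.9 μm

D(14) = 181 μm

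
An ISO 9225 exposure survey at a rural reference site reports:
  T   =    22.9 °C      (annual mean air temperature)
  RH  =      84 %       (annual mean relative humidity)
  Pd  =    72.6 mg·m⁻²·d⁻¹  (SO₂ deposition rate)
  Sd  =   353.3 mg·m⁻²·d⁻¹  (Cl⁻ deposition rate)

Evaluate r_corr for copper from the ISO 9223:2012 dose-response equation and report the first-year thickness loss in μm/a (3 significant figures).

copper: f(T) = -0.080·(T−10) [T>10 °C] = -1.0320
  Pd branch = 0.0053·Pd^0.26·e^(0.059·RH+f) = 0.8171 μm/a
  Cl⁻ term: 0.01025·353.3^0.27·exp(0.036·84+0.049·22.9) = 3.158
  sum: 0.8171 + 3.158 → r_corr = 3.975 μm/a

r_corr = 3.97 μm/a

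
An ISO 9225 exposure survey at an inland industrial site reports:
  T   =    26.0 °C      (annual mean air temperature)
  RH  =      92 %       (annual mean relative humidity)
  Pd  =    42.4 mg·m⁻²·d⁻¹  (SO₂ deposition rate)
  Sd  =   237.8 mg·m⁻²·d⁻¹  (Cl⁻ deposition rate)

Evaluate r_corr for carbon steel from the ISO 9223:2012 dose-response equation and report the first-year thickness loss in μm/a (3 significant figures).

r_corr = 212 μm/a

carbon steel: f(T) = -0.054·(T−10) [T>10 °C] = -0.8640
  sulphur-dioxide contribution → 32.97 μm/a
  chloride contribution → 178.7 μm/a
  ⇒ r_corr(carbon steel) = 211.6 μm/a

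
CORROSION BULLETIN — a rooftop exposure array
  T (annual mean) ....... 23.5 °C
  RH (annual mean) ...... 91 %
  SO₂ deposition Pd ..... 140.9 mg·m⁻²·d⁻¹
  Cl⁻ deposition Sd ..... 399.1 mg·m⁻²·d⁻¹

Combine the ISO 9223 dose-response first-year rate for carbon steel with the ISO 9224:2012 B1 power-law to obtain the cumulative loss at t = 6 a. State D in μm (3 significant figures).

D(6) = 727 μm

carbon steel: f(T) = -0.054·(T−10) [T>10 °C] = -0.7290
  SO₂ term: 1.77·140.9^0.52·exp(0.02·91-0.7290) = 69.06
  Cl⁻ term: 0.102·399.1^0.62·exp(0.033·91+0.04·23.5) = 215.6
  sum: 69.06 + 215.6 → r_corr = 284.7 μm/a
Long-term exponent b (ISO 9224 Table 2, B1) = 0.523
  D(6) = 284.7 × 6^0.523 = 284.7 × 2.553 = 726.7 μm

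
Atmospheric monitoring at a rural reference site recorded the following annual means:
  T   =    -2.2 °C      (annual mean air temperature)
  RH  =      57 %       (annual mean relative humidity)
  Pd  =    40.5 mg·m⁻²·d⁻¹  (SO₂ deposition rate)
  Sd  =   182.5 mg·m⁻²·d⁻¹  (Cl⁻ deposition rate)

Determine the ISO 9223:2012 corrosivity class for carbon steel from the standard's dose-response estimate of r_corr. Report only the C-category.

C2

carbon steel: temperature factor f = +0.150·(-12.2) = -1.8300
  Pd branch = 1.77·Pd^0.52·e^(0.02·RH+f) = 6.084 μm/a
  Cl⁻ term: 0.102·182.5^0.62·exp(0.033·57+0.04·-2.2) = 15.46
  sum: 6.084 + 15.46 → r_corr = 21.55 μm/a
21.5 μm/a falls in (1.3, 25] for carbon steel → category C2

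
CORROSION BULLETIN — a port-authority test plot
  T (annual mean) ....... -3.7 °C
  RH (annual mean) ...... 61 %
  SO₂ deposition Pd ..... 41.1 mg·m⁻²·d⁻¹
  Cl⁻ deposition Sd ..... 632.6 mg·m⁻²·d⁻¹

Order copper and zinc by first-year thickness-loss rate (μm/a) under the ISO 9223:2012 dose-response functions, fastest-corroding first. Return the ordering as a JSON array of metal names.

["zinc", "copper"]

copper: f(T) = +0.126·(T−10) [T≤10 °C] = -1.7262
  sulphur-dioxide contribution → 0.09062 μm/a
  chloride contribution → 0.4385 μm/a
  total first-year rate 0.5292 μm/a
zinc: f(T) = +0.038·(T−10) [T≤10 °C] = -0.5206
  sulphur-dioxide contribution → 0.6505 μm/a
  chloride contribution → 0.8223 μm/a
  total first-year rate 1.473 μm/a
Ordering by μm/a: zinc (1.47) > copper (0.529)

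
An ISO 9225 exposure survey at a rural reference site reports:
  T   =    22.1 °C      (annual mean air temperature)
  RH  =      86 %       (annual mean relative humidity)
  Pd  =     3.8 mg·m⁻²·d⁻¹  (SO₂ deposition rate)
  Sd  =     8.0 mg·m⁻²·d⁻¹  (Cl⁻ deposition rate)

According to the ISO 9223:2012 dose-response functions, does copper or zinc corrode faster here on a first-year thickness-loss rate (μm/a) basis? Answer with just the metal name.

copper: T>10 °C ⇒ hinge -0.080·(22.1−10) = -0.9680
  sulphur-dioxide contribution → 0.4552 μm/a
  chloride contribution → 1.173 μm/a
  total first-year rate 1.629 μm/a
zinc: f(T) = -0.071·(T−10) [T>10 °C] = -0.8591
  sulphur-dioxide contribution → 0.5136 μm/a
  chloride contribution → 0.7454 μm/a
  total first-year rate 1.259 μm/a
Ordering by μm/a: copper (1.63) > zinc (1.26)

copper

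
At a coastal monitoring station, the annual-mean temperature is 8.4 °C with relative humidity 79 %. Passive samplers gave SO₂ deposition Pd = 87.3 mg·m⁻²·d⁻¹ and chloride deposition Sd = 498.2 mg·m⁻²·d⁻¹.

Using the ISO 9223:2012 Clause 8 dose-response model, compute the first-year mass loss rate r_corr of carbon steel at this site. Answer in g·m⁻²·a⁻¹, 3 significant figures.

carbon steel: f(T) = +0.150·(T−10) [T≤10 °C] = -0.2400
  SO₂ term: 1.77·87.3^0.52·exp(0.02·79-0.2400) = 69.06
  Sd branch = 0.102·Sd^0.62·e^(0.033·RH+0.04·T) = 91.02 μm/a
  sum: 69.06 + 91.02 → r_corr = 160.1 μm/a
Convert to mass loss: 160.1 μm/a × 7.85 g/cm³ = 1257 g·m⁻²·a⁻¹

r_corr = 1.26e+03 g·m⁻²·a⁻¹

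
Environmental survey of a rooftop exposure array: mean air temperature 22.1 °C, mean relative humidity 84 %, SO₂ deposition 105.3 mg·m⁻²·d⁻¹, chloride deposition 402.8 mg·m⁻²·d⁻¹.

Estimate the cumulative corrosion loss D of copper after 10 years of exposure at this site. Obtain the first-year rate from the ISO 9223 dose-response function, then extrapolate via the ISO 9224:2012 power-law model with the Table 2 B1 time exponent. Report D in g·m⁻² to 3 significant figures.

copper: T>10 °C ⇒ hinge -0.080·(22.1−10) = -0.9680
  Pd branch = 0.0053·Pd^0.26·e^(0.059·RH+f) = 0.9596 μm/a
  Sd branch = 0.01025·Sd^0.27·e^(0.036·RH+0.049·T) = 3.146 μm/a
  r_corr = 0.9596 + 3.146 = 4.105 μm/a
ISO 9224: D(t) = r_corr · t^b with b = 0.667 (copper, B1)
  D(10) = 4.105 × 10^0.667 = 4.105 × 4.645 = 19.07 μm
  Mass loss = 19.07 μm × 8.96 g/cm³ = 170.9 g·m⁻²

D(10) = 171 g·m⁻²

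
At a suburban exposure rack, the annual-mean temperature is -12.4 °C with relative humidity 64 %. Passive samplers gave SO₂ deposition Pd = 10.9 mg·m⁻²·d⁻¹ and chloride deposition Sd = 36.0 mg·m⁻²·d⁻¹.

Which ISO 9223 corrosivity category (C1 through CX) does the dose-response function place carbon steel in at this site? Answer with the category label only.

C2

carbon steel: temperature factor f = +0.150·(-22.4) = -3.3600
  Pd branch = 1.77·Pd^0.52·e^(0.02·RH+f) = 0.7658 μm/a
  Cl⁻ term: 0.102·36.0^0.62·exp(0.033·64+0.04·-12.4) = 4.735
  r_corr = 0.7658 + 4.735 = 5.501 μm/a
Category bounds: 1.3…25 μm/a bracket r_corr ⇒ C2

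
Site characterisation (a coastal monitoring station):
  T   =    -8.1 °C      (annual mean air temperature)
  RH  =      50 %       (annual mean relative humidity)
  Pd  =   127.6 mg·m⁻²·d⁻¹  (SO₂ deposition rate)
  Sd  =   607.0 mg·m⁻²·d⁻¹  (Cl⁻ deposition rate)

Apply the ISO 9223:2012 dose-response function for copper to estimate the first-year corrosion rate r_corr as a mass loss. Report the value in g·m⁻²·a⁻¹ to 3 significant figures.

r_corr = 2.44 g·m⁻²·a⁻¹

copper: temperature factor f = +0.126·(-18.1) = -2.2806
  sulphur-dioxide contribution → 0.03652 μm/a
  chloride contribution → 0.2353 μm/a
  ⇒ r_corr(copper) = 0.2718 μm/a
Convert to mass loss: 0.2718 μm/a × 8.96 g/cm³ = 2.435 g·m⁻²·a⁻¹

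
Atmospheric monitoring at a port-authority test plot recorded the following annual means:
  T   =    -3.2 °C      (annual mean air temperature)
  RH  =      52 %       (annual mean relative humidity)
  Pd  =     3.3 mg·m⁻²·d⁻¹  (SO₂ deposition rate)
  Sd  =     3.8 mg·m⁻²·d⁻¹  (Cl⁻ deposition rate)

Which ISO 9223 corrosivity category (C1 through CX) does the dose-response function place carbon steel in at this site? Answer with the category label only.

C2

carbon steel: temperature factor f = +0.150·(-13.2) = -1.9800
  SO₂ term: 1.77·3.3^0.52·exp(0.02·52-1.9800) = 1.286
  Sd branch = 0.102·Sd^0.62·e^(0.033·RH+0.04·T) = 1.142 μm/a
  sum: 1.286 + 1.142 → r_corr = 2.429 μm/a
Category bounds: 1.3…25 μm/a bracket r_corr ⇒ C2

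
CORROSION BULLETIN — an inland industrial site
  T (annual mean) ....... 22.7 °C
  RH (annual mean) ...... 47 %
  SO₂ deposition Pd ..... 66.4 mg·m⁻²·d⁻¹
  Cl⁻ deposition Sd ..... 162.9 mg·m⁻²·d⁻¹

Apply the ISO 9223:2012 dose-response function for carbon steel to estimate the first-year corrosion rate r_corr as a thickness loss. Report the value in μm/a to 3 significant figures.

r_corr = 48.3 μm/a

carbon steel: temperature factor f = -0.054·(12.7) = -0.6858
  sulphur-dioxide contribution → 20.23 μm/a
  chloride contribution → 28.05 μm/a
  total first-year rate 48.27 μm/a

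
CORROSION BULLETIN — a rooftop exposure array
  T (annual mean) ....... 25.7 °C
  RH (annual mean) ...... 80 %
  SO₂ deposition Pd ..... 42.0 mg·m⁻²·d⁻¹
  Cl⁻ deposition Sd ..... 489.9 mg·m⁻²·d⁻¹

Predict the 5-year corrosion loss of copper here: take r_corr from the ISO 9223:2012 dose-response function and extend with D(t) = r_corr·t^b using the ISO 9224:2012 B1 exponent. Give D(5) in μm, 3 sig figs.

copper: f(T) = -0.080·(T−10) [T>10 °C] = -1.2560
  Pd branch = 0.0053·Pd^0.26·e^(0.059·RH+f) = 0.4474 μm/a
  Cl⁻ term: 0.01025·489.9^0.27·exp(0.036·80+0.049·25.7) = 3.426
  r_corr = 0.4474 + 3.426 = 3.873 μm/a
ISO 9224: D(t) = r_corr · t^b with b = 0.667 (copper, B1)
  D(5) = 3.873 × 5^0.667 = 3.873 × 2.926 = 11.33 μm

D(5) = 11.3 μm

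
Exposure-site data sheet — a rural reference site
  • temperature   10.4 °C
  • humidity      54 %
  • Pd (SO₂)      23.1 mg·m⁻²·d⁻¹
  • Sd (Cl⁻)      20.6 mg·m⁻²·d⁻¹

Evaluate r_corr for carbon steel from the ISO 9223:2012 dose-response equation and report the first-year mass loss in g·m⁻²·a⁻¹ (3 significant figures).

carbon steel: temperature factor f = -0.054·(0.4) = -0.0216
  SO₂ term: 1.77·23.1^0.52·exp(0.02·54-0.0216) = 26.1
  Sd branch = 0.102·Sd^0.62·e^(0.033·RH+0.04·T) = 5.995 μm/a
  sum: 26.1 + 5.995 → r_corr = 32.1 μm/a
Convert to mass loss: 32.1 μm/a × 7.85 g/cm³ = 252 g·m⁻²·a⁻¹

r_corr = 252 g·m⁻²·a⁻¹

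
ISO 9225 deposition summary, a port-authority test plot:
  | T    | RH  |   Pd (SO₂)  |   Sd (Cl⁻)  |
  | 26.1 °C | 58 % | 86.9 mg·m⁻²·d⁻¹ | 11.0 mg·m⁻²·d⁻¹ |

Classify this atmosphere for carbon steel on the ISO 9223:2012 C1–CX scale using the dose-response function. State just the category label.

C3

carbon steel: T>10 °C ⇒ hinge -0.054·(26.1−10) = -0.8694
  sulphur-dioxide contribution → 24.13 μm/a
  chloride contribution → 8.688 μm/a
  total first-year rate 32.81 μm/a
ISO 9223 Table 2 (carbon steel): 25 < 32.8 ≤ 50 μm/a ⇒ C3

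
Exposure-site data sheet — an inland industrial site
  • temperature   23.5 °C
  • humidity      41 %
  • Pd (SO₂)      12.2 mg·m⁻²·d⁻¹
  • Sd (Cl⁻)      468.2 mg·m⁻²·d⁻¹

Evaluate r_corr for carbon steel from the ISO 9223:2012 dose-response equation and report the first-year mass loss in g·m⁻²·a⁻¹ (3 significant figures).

carbon steel: f(T) = -0.054·(T−10) [T>10 °C] = -0.7290
  sulphur-dioxide contribution → 7.119 μm/a
  chloride contribution → 45.72 μm/a
  total first-year rate 52.84 μm/a
Convert to mass loss: 52.84 μm/a × 7.85 g/cm³ = 414.8 g·m⁻²·a⁻¹

r_corr = 415 g·m⁻²·a⁻¹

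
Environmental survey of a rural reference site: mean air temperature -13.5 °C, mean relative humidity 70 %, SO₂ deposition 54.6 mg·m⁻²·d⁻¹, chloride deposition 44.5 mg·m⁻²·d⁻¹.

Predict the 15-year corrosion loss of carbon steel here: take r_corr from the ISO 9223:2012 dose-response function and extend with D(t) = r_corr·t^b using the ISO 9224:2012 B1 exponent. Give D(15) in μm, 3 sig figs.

D(15) = 32.9 μm

carbon steel: temperature factor f = +0.150·(-23.5) = -3.5250
  SO₂ term: 1.77·54.6^0.52·exp(0.02·70-3.5250) = 1.692
  Sd branch = 0.102·Sd^0.62·e^(0.033·RH+0.04·T) = 6.299 μm/a
  r_corr = 1.692 + 6.299 = 7.991 μm/a
Long-term exponent b (ISO 9224 Table 2, B1) = 0.523
  D(15) = 7.991 × 15^0.523 = 7.991 × 4.122 = 32.94 μm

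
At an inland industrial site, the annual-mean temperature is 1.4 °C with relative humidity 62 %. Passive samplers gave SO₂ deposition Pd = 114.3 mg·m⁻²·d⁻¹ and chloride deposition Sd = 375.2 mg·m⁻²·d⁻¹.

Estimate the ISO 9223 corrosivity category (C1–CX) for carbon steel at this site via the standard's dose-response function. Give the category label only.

C4

carbon steel: f(T) = +0.150·(T−10) [T≤10 °C] = -1.2900
  Pd branch = 1.77·Pd^0.52·e^(0.02·RH+f) = 19.79 μm/a
  Cl⁻ term: 0.102·375.2^0.62·exp(0.033·62+0.04·1.4) = 32.93
  sum: 19.79 + 32.93 → r_corr = 52.72 μm/a
Category bounds: 50…80 μm/a bracket r_corr ⇒ C4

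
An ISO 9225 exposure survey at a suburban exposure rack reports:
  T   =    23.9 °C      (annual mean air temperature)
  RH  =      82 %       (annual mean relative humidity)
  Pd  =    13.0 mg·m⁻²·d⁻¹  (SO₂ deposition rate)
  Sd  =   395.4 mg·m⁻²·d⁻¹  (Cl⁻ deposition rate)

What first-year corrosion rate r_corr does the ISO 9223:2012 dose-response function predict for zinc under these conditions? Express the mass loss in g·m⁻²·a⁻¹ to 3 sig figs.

r_corr = 60.1 g·m⁻²·a⁻¹

zinc: T>10 °C ⇒ hinge -0.071·(23.9−10) = -0.9869
  sulphur-dioxide contribution → 0.6461 μm/a
  chloride contribution → 7.772 μm/a
  ⇒ r_corr(zinc) = 8.418 μm/a
Convert to mass loss: 8.418 μm/a × 7.14 g/cm³ = 60.1 g·m⁻²·a⁻¹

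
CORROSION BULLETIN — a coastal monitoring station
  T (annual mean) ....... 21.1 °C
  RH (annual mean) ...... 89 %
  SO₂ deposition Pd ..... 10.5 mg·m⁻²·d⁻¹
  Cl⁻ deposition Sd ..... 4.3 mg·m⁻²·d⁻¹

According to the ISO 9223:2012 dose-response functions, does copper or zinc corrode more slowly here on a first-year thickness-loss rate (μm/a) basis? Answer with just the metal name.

zinc

copper: temperature factor f = -0.080·(11.1) = -0.8880
  Pd branch = 0.0053·Pd^0.26·e^(0.059·RH+f) = 0.7667 μm/a
  Sd branch = 0.01025·Sd^0.27·e^(0.036·RH+0.049·T) = 1.053 μm/a
  r_corr = 0.7667 + 1.053 = 1.819 μm/a
zinc: temperature factor f = -0.071·(11.1) = -0.7881
  SO₂ term: 0.0129·10.5^0.44·exp(0.046·89-0.7881) = 0.99
  Cl⁻ term: 0.0175·4.3^0.57·exp(0.008·89+0.085·21.1) = 0.4923
  sum: 0.99 + 0.4923 → r_corr = 1.482 μm/a
Ordering by μm/a: copper (1.82) > zinc (1.48)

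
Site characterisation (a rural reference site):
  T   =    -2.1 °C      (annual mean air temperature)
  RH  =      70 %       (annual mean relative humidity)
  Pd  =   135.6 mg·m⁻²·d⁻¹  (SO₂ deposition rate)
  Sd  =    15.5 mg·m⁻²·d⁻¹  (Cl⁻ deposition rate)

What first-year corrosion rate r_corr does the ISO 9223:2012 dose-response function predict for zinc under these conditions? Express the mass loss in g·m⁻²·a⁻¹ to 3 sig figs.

r_corr = 13.5 g·m⁻²·a⁻¹

zinc: T≤10 °C ⇒ hinge +0.038·(-2.1−10) = -0.4598
  Pd branch = 0.0129·Pd^0.44·e^(0.046·RH+f) = 1.768 μm/a
  Cl⁻ term: 0.0175·15.5^0.57·exp(0.008·70+0.085·-2.1) = 0.1222
  sum: 1.768 + 0.1222 → r_corr = 1.89 μm/a
Convert to mass loss: 1.89 μm/a × 7.14 g/cm³ = 13.5 g·m⁻²·a⁻¹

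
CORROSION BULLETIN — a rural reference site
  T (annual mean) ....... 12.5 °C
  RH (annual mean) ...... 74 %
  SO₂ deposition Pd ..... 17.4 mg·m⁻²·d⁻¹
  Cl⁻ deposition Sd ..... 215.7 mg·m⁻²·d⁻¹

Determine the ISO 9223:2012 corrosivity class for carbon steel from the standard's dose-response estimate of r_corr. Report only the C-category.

carbon steel: T>10 °C ⇒ hinge -0.054·(12.5−10) = -0.1350
  Pd branch = 1.77·Pd^0.52·e^(0.02·RH+f) = 30 μm/a
  Sd branch = 0.102·Sd^0.62·e^(0.033·RH+0.04·T) = 54.11 μm/a
  sum: 30 + 54.11 → r_corr = 84.11 μm/a
Category bounds: 80…200 μm/a bracket r_corr ⇒ C5

C5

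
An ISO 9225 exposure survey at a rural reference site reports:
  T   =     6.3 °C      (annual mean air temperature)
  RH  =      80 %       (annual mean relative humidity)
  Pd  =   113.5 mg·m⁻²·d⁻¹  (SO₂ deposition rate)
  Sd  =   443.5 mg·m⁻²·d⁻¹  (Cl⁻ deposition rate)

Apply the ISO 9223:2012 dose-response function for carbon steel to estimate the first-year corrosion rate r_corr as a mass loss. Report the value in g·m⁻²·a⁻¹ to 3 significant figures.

carbon steel: f(T) = +0.150·(T−10) [T≤10 °C] = -0.5550
  Pd branch = 1.77·Pd^0.52·e^(0.02·RH+f) = 58.94 μm/a
  Cl⁻ term: 0.102·443.5^0.62·exp(0.033·80+0.04·6.3) = 80.47
  r_corr = 58.94 + 80.47 = 139.4 μm/a
Convert to mass loss: 139.4 μm/a × 7.85 g/cm³ = 1094 g·m⁻²·a⁻¹

r_corr = 1.09e+03 g·m⁻²·a⁻¹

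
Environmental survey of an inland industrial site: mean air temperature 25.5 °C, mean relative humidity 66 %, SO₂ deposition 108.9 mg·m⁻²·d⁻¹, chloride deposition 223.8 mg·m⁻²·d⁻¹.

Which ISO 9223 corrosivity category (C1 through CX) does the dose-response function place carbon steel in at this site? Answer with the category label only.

C5

carbon steel: temperature factor f = -0.054·(15.5) = -0.8370
  Pd branch = 1.77·Pd^0.52·e^(0.02·RH+f) = 32.88 μm/a
  Cl⁻ term: 0.102·223.8^0.62·exp(0.033·66+0.04·25.5) = 71.51
  r_corr = 32.88 + 71.51 = 104.4 μm/a
104 μm/a falls in (80, 200] for carbon steel → category C5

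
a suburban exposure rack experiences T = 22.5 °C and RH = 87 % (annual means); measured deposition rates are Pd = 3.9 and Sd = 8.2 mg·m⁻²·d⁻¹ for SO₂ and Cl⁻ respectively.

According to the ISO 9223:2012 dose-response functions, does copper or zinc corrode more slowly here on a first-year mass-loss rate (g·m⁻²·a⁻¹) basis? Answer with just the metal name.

copper: temperature factor f = -0.080·(12.5) = -1.0000
  SO₂ term: 0.0053·3.9^0.26·exp(0.059·87-1.0000) = 0.4709
  Sd branch = 0.01025·Sd^0.27·e^(0.036·RH+0.049·T) = 1.249 μm/a
  r_corr = 0.4709 + 1.249 = 1.72 μm/a
  mass loss = 1.72 μm/a × 8.96 g/cm³ = 15.41 g·m⁻²·a⁻¹
zinc: f(T) = -0.071·(T−10) [T>10 °C] = -0.8875
  SO₂ term: 0.0129·3.9^0.44·exp(0.046·87-0.8875) = 0.5288
  Cl⁻ term: 0.0175·8.2^0.57·exp(0.008·87+0.085·22.5) = 0.7884
  sum: 0.5288 + 0.7884 → r_corr = 1.317 μm/a
  mass loss = 1.317 μm/a × 7.14 g/cm³ = 9.405 g·m⁻²·a⁻¹
Ordering by g·m⁻²·a⁻¹: copper (15.4) > zinc (9.4)

zinc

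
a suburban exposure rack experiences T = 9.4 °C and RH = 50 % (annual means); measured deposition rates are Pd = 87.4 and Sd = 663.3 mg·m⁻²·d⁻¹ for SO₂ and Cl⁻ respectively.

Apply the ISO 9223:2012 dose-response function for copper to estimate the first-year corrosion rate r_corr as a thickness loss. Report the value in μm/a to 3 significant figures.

copper: temperature factor f = +0.126·(-0.6) = -0.0756
  Pd branch = 0.0053·Pd^0.26·e^(0.059·RH+f) = 0.3002 μm/a
  Cl⁻ term: 0.01025·663.3^0.27·exp(0.036·50+0.049·9.4) = 0.568
  r_corr = 0.3002 + 0.568 = 0.8682 μm/a

r_corr = 0.868 μm/a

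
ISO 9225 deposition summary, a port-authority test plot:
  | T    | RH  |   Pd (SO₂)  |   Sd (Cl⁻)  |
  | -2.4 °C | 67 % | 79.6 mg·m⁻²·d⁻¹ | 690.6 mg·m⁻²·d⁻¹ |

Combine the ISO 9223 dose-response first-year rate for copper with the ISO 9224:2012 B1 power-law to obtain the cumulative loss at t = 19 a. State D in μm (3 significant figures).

D(19) = 5.52 μm

copper: f(T) = +0.126·(T−10) [T≤10 °C] = -1.5624
  Pd branch = 0.0053·Pd^0.26·e^(0.059·RH+f) = 0.1806 μm/a
  Cl⁻ term: 0.01025·690.6^0.27·exp(0.036·67+0.049·-2.4) = 0.594
  r_corr = 0.1806 + 0.594 = 0.7746 μm/a
Long-term exponent b (ISO 9224 Table 2, B1) = 0.667
  D(19) = 0.7746 × 19^0.667 = 0.7746 × 7.127 = 5.521 μm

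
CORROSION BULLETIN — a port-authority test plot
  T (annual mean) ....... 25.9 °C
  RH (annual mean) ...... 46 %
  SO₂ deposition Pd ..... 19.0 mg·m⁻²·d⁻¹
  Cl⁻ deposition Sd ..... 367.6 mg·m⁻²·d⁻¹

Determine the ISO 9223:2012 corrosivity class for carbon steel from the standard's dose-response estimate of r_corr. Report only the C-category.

carbon steel: f(T) = -0.054·(T−10) [T>10 °C] = -0.8586
  SO₂ term: 1.77·19.0^0.52·exp(0.02·46-0.8586) = 8.701
  Cl⁻ term: 0.102·367.6^0.62·exp(0.033·46+0.04·25.9) = 51.09
  sum: 8.701 + 51.09 → r_corr = 59.79 μm/a
Category bounds: 50…80 μm/a bracket r_corr ⇒ C4

C4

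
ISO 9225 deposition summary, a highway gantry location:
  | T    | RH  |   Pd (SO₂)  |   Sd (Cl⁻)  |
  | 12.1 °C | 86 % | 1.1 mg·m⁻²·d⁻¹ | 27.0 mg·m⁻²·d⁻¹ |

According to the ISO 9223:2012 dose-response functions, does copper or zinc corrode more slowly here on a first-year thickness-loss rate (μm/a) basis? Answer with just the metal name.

zinc

copper: temperature factor f = -0.080·(2.1) = -0.1680
  Pd branch = 0.0053·Pd^0.26·e^(0.059·RH+f) = 0.734 μm/a
  Sd branch = 0.01025·Sd^0.27·e^(0.036·RH+0.049·T) = 0.9983 μm/a
  sum: 0.734 + 0.9983 → r_corr = 1.732 μm/a
zinc: temperature factor f = -0.071·(2.1) = -0.1491
  SO₂ term: 0.0129·1.1^0.44·exp(0.046·86-0.1491) = 0.6055
  Cl⁻ term: 0.0175·27.0^0.57·exp(0.008·86+0.085·12.1) = 0.6374
  r_corr = 0.6055 + 0.6374 = 1.243 μm/a
Ordering by μm/a: copper (1.73) > zinc (1.24)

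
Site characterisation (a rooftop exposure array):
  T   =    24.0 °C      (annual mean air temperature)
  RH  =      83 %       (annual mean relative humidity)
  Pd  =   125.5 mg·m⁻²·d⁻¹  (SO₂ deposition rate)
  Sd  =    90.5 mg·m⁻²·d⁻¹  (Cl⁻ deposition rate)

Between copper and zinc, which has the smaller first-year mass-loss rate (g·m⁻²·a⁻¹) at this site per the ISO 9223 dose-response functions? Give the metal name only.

copper

copper: temperature factor f = -0.080·(14.0) = -1.1200
  sulphur-dioxide contribution → 0.8133 μm/a
  chloride contribution → 2.225 μm/a
  ⇒ r_corr(copper) = 3.039 μm/a
  mass loss = 3.039 μm/a × 8.96 g/cm³ = 27.23 g·m⁻²·a⁻¹
zinc: temperature factor f = -0.071·(14.0) = -0.9940
  sulphur-dioxide contribution → 1.822 μm/a
  chloride contribution → 3.409 μm/a
  ⇒ r_corr(zinc) = 5.231 μm/a
  mass loss = 5.231 μm/a × 7.14 g/cm³ = 37.35 g·m⁻²·a⁻¹
Ordering by g·m⁻²·a⁻¹: zinc (37.3) > copper (27.2)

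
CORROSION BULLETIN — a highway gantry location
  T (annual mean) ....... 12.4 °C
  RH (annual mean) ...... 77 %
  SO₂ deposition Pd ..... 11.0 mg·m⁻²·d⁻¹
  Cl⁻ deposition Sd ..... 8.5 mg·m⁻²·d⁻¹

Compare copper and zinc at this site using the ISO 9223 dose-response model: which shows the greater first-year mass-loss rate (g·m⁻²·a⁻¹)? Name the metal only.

copper: T>10 °C ⇒ hinge -0.080·(12.4−10) = -0.1920
  Pd branch = 0.0053·Pd^0.26·e^(0.059·RH+f) = 0.7667 μm/a
  Sd branch = 0.01025·Sd^0.27·e^(0.036·RH+0.049·T) = 0.5363 μm/a
  r_corr = 0.7667 + 0.5363 = 1.303 μm/a
  mass loss = 1.303 μm/a × 8.96 g/cm³ = 11.68 g·m⁻²·a⁻¹
zinc: T>10 °C ⇒ hinge -0.071·(12.4−10) = -0.1704
  Pd branch = 0.0129·Pd^0.44·e^(0.046·RH+f) = 1.079 μm/a
  Sd branch = 0.0175·Sd^0.57·e^(0.008·RH+0.085·T) = 0.3148 μm/a
  sum: 1.079 + 0.3148 → r_corr = 1.394 μm/a
  mass loss = 1.394 μm/a × 7.14 g/cm³ = 9.953 g·m⁻²·a⁻¹
Ordering by g·m⁻²·a⁻¹: copper (11.7) > zinc (9.95)

copper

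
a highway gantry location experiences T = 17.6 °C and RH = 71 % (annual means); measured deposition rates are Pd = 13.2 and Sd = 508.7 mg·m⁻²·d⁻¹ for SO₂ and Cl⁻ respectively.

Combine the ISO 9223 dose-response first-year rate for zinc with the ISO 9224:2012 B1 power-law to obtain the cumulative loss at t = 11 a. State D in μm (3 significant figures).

D(11) = 38.1 μm

zinc: temperature factor f = -0.071·(7.6) = -0.5396
  SO₂ term: 0.0129·13.2^0.44·exp(0.046·71-0.5396) = 0.6133
  Cl⁻ term: 0.0175·508.7^0.57·exp(0.008·71+0.085·17.6) = 4.81
  r_corr = 0.6133 + 4.81 = 5.423 μm/a
ISO 9224: D(t) = r_corr · t^b with b = 0.813 (zinc, B1)
  D(11) = 5.423 × 11^0.813 = 5.423 × 7.025 = 38.1 μm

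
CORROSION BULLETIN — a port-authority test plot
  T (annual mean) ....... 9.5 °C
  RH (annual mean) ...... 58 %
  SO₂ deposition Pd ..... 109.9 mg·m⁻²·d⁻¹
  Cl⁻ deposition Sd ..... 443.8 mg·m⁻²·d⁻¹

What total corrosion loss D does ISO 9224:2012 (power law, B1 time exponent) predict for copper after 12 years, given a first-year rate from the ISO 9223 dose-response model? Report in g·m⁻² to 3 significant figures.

D(12) = 56.4 g·m⁻²

copper: f(T) = +0.126·(T−10) [T≤10 °C] = -0.0630
  SO₂ term: 0.0053·109.9^0.26·exp(0.059·58-0.0630) = 0.5173
  Sd branch = 0.01025·Sd^0.27·e^(0.036·RH+0.049·T) = 0.683 μm/a
  sum: 0.5173 + 0.683 → r_corr = 1.2 μm/a
Long-term exponent b (ISO 9224 Table 2, B1) = 0.667
  D(12) = 1.2 × 12^0.667 = 1.2 × 5.246 = 6.297 μm
  Mass loss = 6.297 μm × 8.96 g/cm³ = 56.42 g·m⁻²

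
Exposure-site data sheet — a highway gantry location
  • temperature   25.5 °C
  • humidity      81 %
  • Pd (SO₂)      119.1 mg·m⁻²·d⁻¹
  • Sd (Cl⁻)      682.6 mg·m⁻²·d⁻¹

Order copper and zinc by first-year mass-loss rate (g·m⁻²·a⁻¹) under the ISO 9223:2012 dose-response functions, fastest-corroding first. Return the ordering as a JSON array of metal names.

["zinc", "copper"]

copper: temperature factor f = -0.080·(15.5) = -1.2400
  Pd branch = 0.0053·Pd^0.26·e^(0.059·RH+f) = 0.6324 μm/a
  Sd branch = 0.01025·Sd^0.27·e^(0.036·RH+0.049·T) = 3.846 μm/a
  r_corr = 0.6324 + 3.846 = 4.478 μm/a
  mass loss = 4.478 μm/a × 8.96 g/cm³ = 40.13 g·m⁻²·a⁻¹
zinc: temperature factor f = -0.071·(15.5) = -1.1005
  SO₂ term: 0.0129·119.1^0.44·exp(0.046·81-1.1005) = 1.46
  Cl⁻ term: 0.0175·682.6^0.57·exp(0.008·81+0.085·25.5) = 12.06
  r_corr = 1.46 + 12.06 = 13.52 μm/a
  mass loss = 13.52 μm/a × 7.14 g/cm³ = 96.51 g·m⁻²·a⁻¹
Ordering by g·m⁻²·a⁻¹: zinc (96.5) > copper (40.1)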